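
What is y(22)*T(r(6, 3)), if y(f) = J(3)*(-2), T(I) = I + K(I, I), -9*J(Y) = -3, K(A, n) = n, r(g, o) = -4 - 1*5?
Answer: 12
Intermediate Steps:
r(g, o) = -9 (r(g, o) = -4 - 5 = -9)
J(Y) = ⅓ (J(Y) = -⅑*(-3) = ⅓)
T(I) = 2*I (T(I) = I + I = 2*I)
y(f) = -⅔ (y(f) = (⅓)*(-2) = -⅔)
y(22)*T(r(6, 3)) = -4*(-9)/3 = -⅔*(-18) = 12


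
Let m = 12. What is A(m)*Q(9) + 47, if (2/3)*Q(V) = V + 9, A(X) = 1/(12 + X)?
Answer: 385/8 ≈ 48.125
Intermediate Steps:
Q(V) = 27/2 + 3*V/2 (Q(V) = 3*(V + 9)/2 = 3*(9 + V)/2 = 27/2 + 3*V/2)
A(m)*Q(9) + 47 = (27/2 + (3/2)*9)/(12 + 12) + 47 = (27/2 + 27/2)/24 + 47 = (1/24)*27 + 47 = 9/8 + 47 = 385/8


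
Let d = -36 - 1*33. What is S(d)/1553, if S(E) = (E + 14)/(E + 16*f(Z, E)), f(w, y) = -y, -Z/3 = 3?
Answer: -11/321471 ≈ -3.4218e-5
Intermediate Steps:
Z = -9 (Z = -3*3 = -9)
d = -69 (d = -36 - 33 = -69)
S(E) = -(14 + E)/(15*E) (S(E) = (E + 14)/(E + 16*(-E)) = (14 + E)/(E - 16*E) = (14 + E)/((-15*E)) = (14 + E)*(-1/(15*E)) = -(14 + E)/(15*E))
S(d)/1553 = ((1/15)*(-14 - 1*(-69))/(-69))/1553 = ((1/15)*(-1/69)*(-14 + 69))*(1/1553) = ((1/15)*(-1/69)*55)*(1/1553) = -11/207*1/1553 = -11/321471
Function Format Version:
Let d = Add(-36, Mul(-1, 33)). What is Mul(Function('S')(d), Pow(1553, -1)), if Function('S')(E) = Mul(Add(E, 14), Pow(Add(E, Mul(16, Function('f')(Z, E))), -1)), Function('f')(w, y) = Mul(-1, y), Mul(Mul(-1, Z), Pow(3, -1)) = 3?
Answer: Rational(-11, 321471) ≈ -3.4218e-5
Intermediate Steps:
Z = -9 (Z = Mul(-3, 3) = -9)
d = -69 (d = Add(-36, -33) = -69)
Function('S')(E) = Mul(Rational(-1, 15), Pow(E, -1), Add(14, E)) (Function('S')(E) = Mul(Add(E, 14), Pow(Add(E, Mul(16, Mul(-1, E))), -1)) = Mul(Add(14, E), Pow(Add(E, Mul(-16, E)), -1)) = Mul(Add(14, E), Pow(Mul(-15, E), -1)) = Mul(Add(14, E), Mul(Rational(-1, 15), Pow(E, -1))) = Mul(Rational(-1, 15), Pow(E, -1), Add(14, E)))
Mul(Function('S')(d), Pow(1553, -1)) = Mul(Mul(Rational(1, 15), Pow(-69, -1), Add(-14, Mul(-1, -69))), Pow(1553, -1)) = Mul(Mul(Rational(1, 15), Rational(-1, 69), Add(-14, 69)), Rational(1, 1553)) = Mul(Mul(Rational(1, 15), Rational(-1, 69), 55), Rational(1, 1553)) = Mul(Rational(-11, 207), Rational(1, 1553)) = Rational(-11, 321471)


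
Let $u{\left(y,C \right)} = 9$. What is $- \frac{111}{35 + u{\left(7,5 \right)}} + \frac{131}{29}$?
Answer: $\frac{2545}{1276} \approx 1.9945$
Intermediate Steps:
$- \frac{111}{35 + u{\left(7,5 \right)}} + \frac{131}{29} = - \frac{111}{35 + 9} + \frac{131}{29} = - \frac{111}{44} + 131 \cdot \frac{1}{29} = \left(-111\right) \frac{1}{44} + \frac{131}{29} = - \frac{111}{44} + \frac{131}{29} = \frac{2545}{1276}$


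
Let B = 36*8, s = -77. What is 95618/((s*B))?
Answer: -47809/11088 ≈ -4.3118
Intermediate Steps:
B = 288
95618/((s*B)) = 95618/((-77*288)) = 95618/(-22176) = 95618*(-1/22176) = -47809/11088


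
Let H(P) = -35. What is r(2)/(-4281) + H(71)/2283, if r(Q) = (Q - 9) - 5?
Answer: -40813/3257841 ≈ -0.012528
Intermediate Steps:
r(Q) = -14 + Q (r(Q) = (-9 + Q) - 5 = -14 + Q)
r(2)/(-4281) + H(71)/2283 = (-14 + 2)/(-4281) - 35/2283 = -12*(-1/4281) - 35*1/2283 = 4/1427 - 35/2283 = -40813/3257841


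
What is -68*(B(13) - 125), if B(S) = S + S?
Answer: 6732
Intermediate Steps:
B(S) = 2*S
-68*(B(13) - 125) = -68*(2*13 - 125) = -68*(26 - 125) = -68*(-99) = 6732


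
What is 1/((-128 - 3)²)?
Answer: 1/17161 ≈ 5.8272e-5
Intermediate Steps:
1/((-128 - 3)²) = 1/((-131)²) = 1/17161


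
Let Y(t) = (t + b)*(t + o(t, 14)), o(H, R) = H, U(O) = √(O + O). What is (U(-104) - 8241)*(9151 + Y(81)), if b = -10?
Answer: -170201373 + 82612*I*√13 ≈ -1.702e+8 + 2.9786e+5*I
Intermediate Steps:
U(O) = √2*√O (U(O) = √(2*O) = √2*√O)
Y(t) = 2*t*(-10 + t) (Y(t) = (t - 10)*(t + t) = (-10 + t)*(2*t) = 2*t*(-10 + t))
(U(-104) - 8241)*(9151 + Y(81)) = (√2*√(-104) - 8241)*(9151 + 2*81*(-10 + 81)) = (√2*(2*I*√26) - 8241)*(9151 + 2*81*71) = (4*I*√13 - 8241)*(9151 + 11502) = (-8241 + 4*I*√13)*20653 = -170201373 + 82612*I*√13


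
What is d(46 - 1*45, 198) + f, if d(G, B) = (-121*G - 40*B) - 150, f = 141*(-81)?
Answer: -19612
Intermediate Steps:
f = -11421
d(G, B) = -150 - 121*G - 40*B
d(46 - 1*45, 198) + f = (-150 - 121*(46 - 1*45) - 40*198) - 11421 = (-150 - 121*(46 - 45) - 7920) - 11421 = (-150 - 121*1 - 7920) - 11421 = (-150 - 121 - 7920) - 11421 = -8191 - 11421 = -19612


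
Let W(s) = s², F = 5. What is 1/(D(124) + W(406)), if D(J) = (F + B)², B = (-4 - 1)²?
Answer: 1/165736 ≈ 6.0337e-6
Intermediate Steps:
B = 25 (B = (-5)² = 25)
D(J) = 900 (D(J) = (5 + 25)² = 30² = 900)
1/(D(124) + W(406)) = 1/(900 + 406²) = 1/(900 + 164836) = 1/165736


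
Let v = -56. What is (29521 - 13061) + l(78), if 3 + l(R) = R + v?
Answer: 16479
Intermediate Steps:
l(R) = -59 + R (l(R) = -3 + (R - 56) = -3 + (-56 + R) = -59 + R)
(29521 - 13061) + l(78) = (29521 - 13061) + (-59 + 78) = 16460 + 19 = 16479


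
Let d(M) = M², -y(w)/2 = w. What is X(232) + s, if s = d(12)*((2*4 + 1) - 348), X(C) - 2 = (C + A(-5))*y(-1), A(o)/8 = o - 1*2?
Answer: -48462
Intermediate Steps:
y(w) = -2*w
A(o) = -16 + 8*o (A(o) = 8*(o - 1*2) = 8*(o - 2) = 8*(-2 + o) = -16 + 8*o)
X(C) = -110 + 2*C (X(C) = 2 + (C + (-16 + 8*(-5)))*(-2*(-1)) = 2 + (C + (-16 - 40))*2 = 2 + (C - 56)*2 = 2 + (-56 + C)*2 = 2 + (-112 + 2*C) = -110 + 2*C)
s = -48816 (s = 12²*((2*4 + 1) - 348) = 144*((8 + 1) - 348) = 144*(9 - 348) = 144*(-339) = -48816)
X(232) + s = (-110 + 2*232) - 48816 = (-110 + 464) - 48816 = 354 - 48816 = -48462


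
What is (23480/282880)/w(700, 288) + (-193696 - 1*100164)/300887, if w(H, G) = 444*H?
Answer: -645897520915331/661342886131200 ≈ -0.97665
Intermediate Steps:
(23480/282880)/w(700, 288) + (-193696 - 1*100164)/300887 = (23480/282880)/((444*700)) + (-193696 - 1*100164)/300887 = (23480*(1/282880))/310800 + (-193696 - 100164)*(1/300887) = (587/7072)*(1/310800) - 293860*1/300887 = 587/2197977600 - 293860/300887 = -645897520915331/661342886131200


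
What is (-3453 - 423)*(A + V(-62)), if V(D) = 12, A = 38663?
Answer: -149904300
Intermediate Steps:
(-3453 - 423)*(A + V(-62)) = (-3453 - 423)*(38663 + 12) = -3876*38675 = -149904300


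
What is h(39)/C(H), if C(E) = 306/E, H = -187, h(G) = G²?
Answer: -1859/2 ≈ -929.50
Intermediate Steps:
h(39)/C(H) = 39²/((306/(-187))) = 1521/((306*(-1/187))) = 1521/(-18/11) = 1521*(-11/18) = -1859/2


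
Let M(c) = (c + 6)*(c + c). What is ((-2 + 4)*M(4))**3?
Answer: 4096000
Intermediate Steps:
M(c) = 2*c*(6 + c) (M(c) = (6 + c)*(2*c) = 2*c*(6 + c))
((-2 + 4)*M(4))**3 = ((-2 + 4)*(2*4*(6 + 4)))**3 = (2*(2*4*10))**3 = (2*80)**3 = 160**3 = 4096000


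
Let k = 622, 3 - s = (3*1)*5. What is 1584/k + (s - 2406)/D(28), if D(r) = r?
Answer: -364911/4354 ≈ -83.811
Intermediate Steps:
s = -12 (s = 3 - 3*1*5 = 3 - 3*5 = 3 - 1*15 = 3 - 15 = -12)
1584/k + (s - 2406)/D(28) = 1584/622 + (-12 - 2406)/28 = 1584*(1/622) - 2418*1/28 = 792/311 - 1209/14 = -364911/4354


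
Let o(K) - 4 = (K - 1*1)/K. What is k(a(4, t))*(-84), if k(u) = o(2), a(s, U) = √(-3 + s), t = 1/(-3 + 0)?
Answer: -378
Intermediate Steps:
o(K) = 4 + (-1 + K)/K (o(K) = 4 + (K - 1*1)/K = 4 + (K - 1)/K = 4 + (-1 + K)/K)
t = -⅓ (t = 1/(-3) = -⅓ ≈ -0.33333)
k(u) = 9/2 (k(u) = 5 - 1/2 = 5 - 1*½ = 5 - ½ = 9/2)
k(a(4, t))*(-84) = (9/2)*(-84) = -378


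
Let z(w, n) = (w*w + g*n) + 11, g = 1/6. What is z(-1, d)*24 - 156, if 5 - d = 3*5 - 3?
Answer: 104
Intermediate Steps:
d = -7 (d = 5 - (3*5 - 3) = 5 - (15 - 3) = 5 - 1*12 = 5 - 12 = -7)
g = ⅙ ≈ 0.16667
z(w, n) = 11 + w² + n/6 (z(w, n) = (w*w + n/6) + 11 = (w² + n/6) + 11 = 11 + w² + n/6)
z(-1, d)*24 - 156 = (11 + (-1)² + (⅙)*(-7))*24 - 156 = (11 + 1 - 7/6)*24 - 156 = (65/6)*24 - 156 = 260 - 156 = 104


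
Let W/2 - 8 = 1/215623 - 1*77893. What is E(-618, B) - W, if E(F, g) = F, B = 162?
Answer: 33454339694/215623 ≈ 1.5515e+5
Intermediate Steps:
W = -33587594708/215623 (W = 16 + 2*(1/215623 - 1*77893) = 16 + 2*(1/215623 - 77893) = 16 + 2*(-16795522338/215623) = 16 - 33591044676/215623 = -33587594708/215623 ≈ -1.5577e+5)
E(-618, B) - W = -618 - 1*(-33587594708/215623) = -618 + 33587594708/215623 = 33454339694/215623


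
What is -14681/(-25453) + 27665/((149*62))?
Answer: 839780323/235134814 ≈ 3.5715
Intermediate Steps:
-14681/(-25453) + 27665/((149*62)) = -14681*(-1/25453) + 27665/9238 = 14681/25453 + 27665*(1/9238) = 14681/25453 + 27665/9238 = 839780323/235134814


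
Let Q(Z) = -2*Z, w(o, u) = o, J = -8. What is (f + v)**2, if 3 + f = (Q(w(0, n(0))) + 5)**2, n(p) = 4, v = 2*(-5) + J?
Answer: 16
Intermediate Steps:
v = -18 (v = 2*(-5) - 8 = -10 - 8 = -18)
f = 22 (f = -3 + (-2*0 + 5)**2 = -3 + (0 + 5)**2 = -3 + 5**2 = -3 + 25 = 22)
(f + v)**2 = (22 - 18)**2 = 4**2 = 16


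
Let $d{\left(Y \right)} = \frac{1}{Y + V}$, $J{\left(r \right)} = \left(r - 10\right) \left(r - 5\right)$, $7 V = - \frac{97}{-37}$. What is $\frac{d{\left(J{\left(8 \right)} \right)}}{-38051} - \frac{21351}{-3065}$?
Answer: $\frac{1183706788592}{169924540955} \approx 6.9661$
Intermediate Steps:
$V = \frac{97}{259}$ ($V = \frac{\left(-97\right) \frac{1}{-37}}{7} = \frac{\left(-97\right) \left(- \frac{1}{37}\right)}{7} = \frac{1}{7} \cdot \frac{97}{37} = \frac{97}{259} \approx 0.37452$)
$J{\left(r \right)} = \left(-10 + r\right) \left(-5 + r\right)$
$d{\left(Y \right)} = \frac{1}{\frac{97}{259} + Y}$ ($d{\left(Y \right)} = \frac{1}{Y + \frac{97}{259}} = \frac{1}{\frac{97}{259} + Y}$)
$\frac{d{\left(J{\left(8 \right)} \right)}}{-38051} - \frac{21351}{-3065} = \frac{259 \frac{1}{97 + 259 \left(50 + 8^{2} - 120\right)}}{-38051} - \frac{21351}{-3065} = \frac{259}{97 + 259 \left(50 + 64 - 120\right)} \left(- \frac{1}{38051}\right) - - \frac{21351}{3065} = \frac{259}{97 + 259 \left(-6\right)} \left(- \frac{1}{38051}\right) + \frac{21351}{3065} = \frac{259}{97 - 1554} \left(- \frac{1}{38051}\right) + \frac{21351}{3065} = \frac{259}{-1457} \left(- \frac{1}{38051}\right) + \frac{21351}{3065} = 259 \left(- \frac{1}{1457}\right) \left(- \frac{1}{38051}\right) + \frac{21351}{3065} = \left(- \frac{259}{1457}\right) \left(- \frac{1}{38051}\right) + \frac{21351}{3065} = \frac{259}{55440307} + \frac{21351}{3065} = \frac{1183706788592}{169924540955}$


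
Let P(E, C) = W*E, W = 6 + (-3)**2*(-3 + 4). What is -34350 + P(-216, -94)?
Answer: -37590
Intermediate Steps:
W = 15 (W = 6 + 9*1 = 6 + 9 = 15)
P(E, C) = 15*E
-34350 + P(-216, -94) = -34350 + 15*(-216) = -34350 - 3240 = -37590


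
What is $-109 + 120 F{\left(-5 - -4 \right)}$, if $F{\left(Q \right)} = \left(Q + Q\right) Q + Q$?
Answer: $11$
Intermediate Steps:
$F{\left(Q \right)} = Q + 2 Q^{2}$ ($F{\left(Q \right)} = 2 Q Q + Q = 2 Q^{2} + Q = Q + 2 Q^{2}$)
$-109 + 120 F{\left(-5 - -4 \right)} = -109 + 120 \left(-5 - -4\right) \left(1 + 2 \left(-5 - -4\right)\right) = -109 + 120 \left(-5 + 4\right) \left(1 + 2 \left(-5 + 4\right)\right) = -109 + 120 \left(- (1 + 2 \left(-1\right))\right) = -109 + 120 \left(- (1 - 2)\right) = -109 + 120 \left(\left(-1\right) \left(-1\right)\right) = -109 + 120 \cdot 1 = -109 + 120 = 11$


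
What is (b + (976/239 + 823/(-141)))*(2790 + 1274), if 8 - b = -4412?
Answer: 605090987936/33699 ≈ 1.7956e+7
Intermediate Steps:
b = 4420 (b = 8 - 1*(-4412) = 8 + 4412 = 4420)
(b + (976/239 + 823/(-141)))*(2790 + 1274) = (4420 + (976/239 + 823/(-141)))*(2790 + 1274) = (4420 + (976*(1/239) + 823*(-1/141)))*4064 = (4420 + (976/239 - 823/141))*4064 = (4420 - 59081/33699)*4064 = (148890499/33699)*4064 = 605090987936/33699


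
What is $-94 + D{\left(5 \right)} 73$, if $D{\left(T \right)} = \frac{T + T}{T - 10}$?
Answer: $-240$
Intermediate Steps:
$D{\left(T \right)} = \frac{2 T}{-10 + T}$
$-94 + D{\left(5 \right)} 73 = -94 + 2 \cdot 5 \frac{1}{-10 + 5} \cdot 73 = -94 + 2 \cdot 5 \frac{1}{-5} \cdot 73 = -94 + 2 \cdot 5 \left(- \frac{1}{5}\right) 73 = -94 - 146 = -240$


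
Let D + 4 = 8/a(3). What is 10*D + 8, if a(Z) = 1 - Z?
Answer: -72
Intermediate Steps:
D = -8 (D = -4 + 8/(1 - 1*3) = -4 + 8/(1 - 3) = -4 + 8/(-2) = -4 + 8*(-1/2) = -4 - 4 = -8)
10*D + 8 = 10*(-8) + 8 = -80 + 8 = -72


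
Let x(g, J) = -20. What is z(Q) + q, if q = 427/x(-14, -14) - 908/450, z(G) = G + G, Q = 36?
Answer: 43769/900 ≈ 48.632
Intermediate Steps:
z(G) = 2*G
q = -21031/900 (q = 427/(-20) - 908/450 = 427*(-1/20) - 908*1/450 = -427/20 - 454/225 = -21031/900 ≈ -23.368)
z(Q) + q = 2*36 - 21031/900 = 72 - 21031/900 = 43769/900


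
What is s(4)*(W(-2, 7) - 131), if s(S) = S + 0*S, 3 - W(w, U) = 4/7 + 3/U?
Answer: -516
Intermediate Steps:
W(w, U) = 17/7 - 3/U (W(w, U) = 3 - (4/7 + 3/U) = 3 + (-4/7 - 3/U) = 17/7 - 3/U)
s(S) = S (s(S) = S + 0 = S)
s(4)*(W(-2, 7) - 131) = 4*((17/7 - 3/7) - 131) = 4*(2 - 131) = 4*(-129) = -516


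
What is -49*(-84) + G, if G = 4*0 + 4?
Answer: 4120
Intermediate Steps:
G = 4 (G = 0 + 4 = 4)
-49*(-84) + G = -49*(-84) + 4 = 4116 + 4 = 4120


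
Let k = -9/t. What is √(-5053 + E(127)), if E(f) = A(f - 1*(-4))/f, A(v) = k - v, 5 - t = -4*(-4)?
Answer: 3*I*√1095942309/1397 ≈ 71.092*I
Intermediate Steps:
t = -11 (t = 5 - (-4)*(-4) = 5 - 1*16 = 5 - 16 = -11)
k = 9/11 (k = -9/(-11) = -9*(-1/11) = 9/11 ≈ 0.81818)
A(v) = 9/11 - v
E(f) = (-35/11 - f)/f (E(f) = (9/11 - (f - 1*(-4)))/f = (9/11 - (f + 4))/f = (9/11 - (4 + f))/f = (9/11 + (-4 - f))/f = (-35/11 - f)/f)
√(-5053 + E(127)) = √(-5053 + (-35/11 - 1*127)/127) = √(-5053 + (-35/11 - 127)/127) = √(-5053 + (1/127)*(-1432/11)) = √(-5053 - 1432/1397) = √(-7060473/1397) = 3*I*√1095942309/1397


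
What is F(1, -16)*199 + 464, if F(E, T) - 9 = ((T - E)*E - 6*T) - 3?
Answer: 17379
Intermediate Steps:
F(E, T) = 6 - 6*T + E*(T - E) (F(E, T) = 9 + (((T - E)*E - 6*T) - 3) = 9 + ((E*(T - E) - 6*T) - 3) = 9 + ((-6*T + E*(T - E)) - 3) = 9 + (-3 - 6*T + E*(T - E)) = 6 - 6*T + E*(T - E))
F(1, -16)*199 + 464 = (6 - 1*1² - 6*(-16) + 1*(-16))*199 + 464 = (6 - 1*1 + 96 - 16)*199 + 464 = (6 - 1 + 96 - 16)*199 + 464 = 85*199 + 464 = 16915 + 464 = 17379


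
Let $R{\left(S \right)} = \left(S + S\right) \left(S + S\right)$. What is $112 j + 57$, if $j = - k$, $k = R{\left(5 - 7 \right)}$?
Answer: $-1735$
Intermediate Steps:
$R{\left(S \right)} = 4 S^{2}$ ($R{\left(S \right)} = 2 S 2 S = 4 S^{2}$)
$k = 16$ ($k = 4 \left(5 - 7\right)^{2} = 4 \left(-2\right)^{2} = 4 \cdot 4 = 16$)
$j = -16$ ($j = \left(-1\right) 16 = -16$)
$112 j + 57 = 112 \left(-16\right) + 57 = -1792 + 57 = -1735$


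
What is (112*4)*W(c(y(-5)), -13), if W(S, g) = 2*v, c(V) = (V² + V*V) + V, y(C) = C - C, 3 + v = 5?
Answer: 1792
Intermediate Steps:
v = 2 (v = -3 + 5 = 2)
y(C) = 0
c(V) = V + 2*V² (c(V) = (V² + V²) + V = 2*V² + V = V + 2*V²)
W(S, g) = 4 (W(S, g) = 2*2 = 4)
(112*4)*W(c(y(-5)), -13) = (112*4)*4 = 448*4 = 1792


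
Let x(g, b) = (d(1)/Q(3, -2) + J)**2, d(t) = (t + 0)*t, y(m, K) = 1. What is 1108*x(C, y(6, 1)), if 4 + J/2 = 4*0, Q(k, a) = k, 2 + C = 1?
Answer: 586132/9 ≈ 65126.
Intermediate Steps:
C = -1 (C = -2 + 1 = -1)
d(t) = t**2 (d(t) = t*t = t**2)
J = -8 (J = -8 + 2*(4*0) = -8 + 2*0 = -8 + 0 = -8)
x(g, b) = 529/9 (x(g, b) = (1**2/3 - 8)**2 = (1*(1/3) - 8)**2 = (1/3 - 8)**2 = (-23/3)**2 = 529/9)
1108*x(C, y(6, 1)) = 1108*(529/9) = 586132/9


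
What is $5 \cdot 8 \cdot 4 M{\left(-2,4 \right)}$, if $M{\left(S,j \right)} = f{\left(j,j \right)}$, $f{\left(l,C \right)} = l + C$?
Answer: $1280$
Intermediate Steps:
$f{\left(l,C \right)} = C + l$
$M{\left(S,j \right)} = 2 j$ ($M{\left(S,j \right)} = j + j = 2 j$)
$5 \cdot 8 \cdot 4 M{\left(-2,4 \right)} = 5 \cdot 8 \cdot 4 \cdot 2 \cdot 4 = 5 \cdot 32 \cdot 8 = 160 \cdot 8 = 1280$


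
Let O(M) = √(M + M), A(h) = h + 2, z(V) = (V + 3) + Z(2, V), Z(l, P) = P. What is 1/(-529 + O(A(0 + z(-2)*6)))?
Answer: -529/279849 - 2*I*√2/279849 ≈ -0.0018903 - 1.0107e-5*I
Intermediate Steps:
z(V) = 3 + 2*V (z(V) = (V + 3) + V = (3 + V) + V = 3 + 2*V)
A(h) = 2 + h
O(M) = √2*√M (O(M) = √(2*M) = √2*√M)
1/(-529 + O(A(0 + z(-2)*6))) = 1/(-529 + √2*√(2 + (0 + (3 + 2*(-2))*6))) = 1/(-529 + √2*√(2 + (0 + (3 - 4)*6))) = 1/(-529 + √2*√(2 + (0 - 1*6))) = 1/(-529 + √2*√(2 + (0 - 6))) = 1/(-529 + √2*√(2 - 6)) = 1/(-529 + √2*√(-4)) = 1/(-529 + √2*(2*I)) = 1/(-529 + 2*I*√2)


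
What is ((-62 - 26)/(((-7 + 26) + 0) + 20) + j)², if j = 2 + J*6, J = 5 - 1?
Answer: 857476/1521 ≈ 563.76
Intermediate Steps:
J = 4
j = 26 (j = 2 + 4*6 = 2 + 24 = 26)
((-62 - 26)/(((-7 + 26) + 0) + 20) + j)² = ((-62 - 26)/(((-7 + 26) + 0) + 20) + 26)² = (-88/((19 + 0) + 20) + 26)² = (-88/(19 + 20) + 26)² = (-88/39 + 26)² = (926/39)² = 857476/1521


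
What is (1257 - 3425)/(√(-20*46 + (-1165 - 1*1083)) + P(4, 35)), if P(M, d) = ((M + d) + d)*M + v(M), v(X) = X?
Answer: -13550/1941 + 542*I*√22/1941 ≈ -6.9809 + 1.3097*I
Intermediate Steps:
P(M, d) = M + M*(M + 2*d) (P(M, d) = ((M + d) + d)*M + M = (M + 2*d)*M + M = M*(M + 2*d) + M = M + M*(M + 2*d))
(1257 - 3425)/(√(-20*46 + (-1165 - 1*1083)) + P(4, 35)) = (1257 - 3425)/(√(-20*46 + (-1165 - 1*1083)) + 4*(1 + 4 + 2*35)) = -2168/(√(-920 + (-1165 - 1083)) + 4*(1 + 4 + 70)) = -2168/(√(-920 - 2248) + 4*75) = -2168/(√(-3168) + 300) = -2168/(12*I*√22 + 300) = -2168/(300 + 12*I*√22)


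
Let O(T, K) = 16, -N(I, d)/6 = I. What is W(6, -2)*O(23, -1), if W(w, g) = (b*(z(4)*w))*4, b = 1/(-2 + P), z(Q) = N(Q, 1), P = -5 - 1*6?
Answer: 9216/13 ≈ 708.92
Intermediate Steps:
N(I, d) = -6*I
P = -11 (P = -5 - 6 = -11)
z(Q) = -6*Q
b = -1/13 (b = 1/(-2 - 11) = 1/(-13) = -1/13 ≈ -0.076923)
W(w, g) = 96*w/13 (W(w, g) = -(-6*4)*w/13*4 = -(-24)*w/13*4 = (24*w/13)*4 = 96*w/13)
W(6, -2)*O(23, -1) = ((96/13)*6)*16 = (576/13)*16 = 9216/13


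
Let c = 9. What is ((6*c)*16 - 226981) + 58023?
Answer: -168094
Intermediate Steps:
((6*c)*16 - 226981) + 58023 = ((6*9)*16 - 226981) + 58023 = (54*16 - 226981) + 58023 = (864 - 226981) + 58023 = -226117 + 58023 = -168094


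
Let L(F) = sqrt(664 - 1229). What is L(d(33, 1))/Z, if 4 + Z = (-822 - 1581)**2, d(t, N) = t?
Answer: I*sqrt(565)/5774405 ≈ 4.1164e-6*I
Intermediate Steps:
Z = 5774405 (Z = -4 + (-822 - 1581)**2 = -4 + (-2403)**2 = -4 + 5774409 = 5774405)
L(F) = I*sqrt(565) (L(F) = sqrt(-565) = I*sqrt(565))
L(d(33, 1))/Z = (I*sqrt(565))/5774405 = (I*sqrt(565))*(1/5774405) = I*sqrt(565)/5774405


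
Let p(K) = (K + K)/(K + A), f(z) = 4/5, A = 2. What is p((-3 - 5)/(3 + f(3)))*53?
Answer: 2120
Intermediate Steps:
f(z) = ⅘ (f(z) = 4*(⅕) = ⅘)
p(K) = 2*K/(2 + K) (p(K) = (K + K)/(K + 2) = (2*K)/(2 + K) = 2*K/(2 + K))
p((-3 - 5)/(3 + f(3)))*53 = (2*((-3 - 5)/(3 + ⅘))/(2 + (-3 - 5)/(3 + ⅘)))*53 = (2*(-8/19/5)/(2 - 8/19/5))*53 = (2*(-8*5/19)/(2 - 8*5/19))*53 = (2*(-40/19)/(2 - 40/19))*53 = (2*(-40/19)/(-2/19))*53 = (2*(-40/19)*(-19/2))*53 = 40*53 = 2120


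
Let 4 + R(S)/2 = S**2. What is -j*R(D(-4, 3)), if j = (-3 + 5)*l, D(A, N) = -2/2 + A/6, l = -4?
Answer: -176/9 ≈ -19.556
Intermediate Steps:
D(A, N) = -1 + A/6 (D(A, N) = -2*1/2 + A*(1/6) = -1 + A/6)
R(S) = -8 + 2*S**2
j = -8 (j = (-3 + 5)*(-4) = 2*(-4) = -8)
-j*R(D(-4, 3)) = -(-8)*(-8 + 2*(-1 + (1/6)*(-4))**2) = -(-8)*(-8 + 2*(-1 - 2/3)**2) = -(-8)*(-8 + 2*(-5/3)**2) = -(-8)*(-8 + 2*(25/9)) = -(-8)*(-8 + 50/9) = -(-8)*(-22)/9 = -1*176/9 = -176/9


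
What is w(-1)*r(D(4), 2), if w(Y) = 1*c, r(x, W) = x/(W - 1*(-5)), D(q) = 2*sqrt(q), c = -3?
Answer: -12/7 ≈ -1.7143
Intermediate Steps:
r(x, W) = x/(5 + W) (r(x, W) = x/(W + 5) = x/(5 + W))
w(Y) = -3 (w(Y) = 1*(-3) = -3)
w(-1)*r(D(4), 2) = -3*2*sqrt(4)/(5 + 2) = -3*2*2/7 = -12/7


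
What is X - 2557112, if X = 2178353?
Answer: -378759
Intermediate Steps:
X - 2557112 = 2178353 - 2557112 = -378759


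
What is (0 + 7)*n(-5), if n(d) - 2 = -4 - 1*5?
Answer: -49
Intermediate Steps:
n(d) = -7 (n(d) = 2 + (-4 - 1*5) = 2 + (-4 - 5) = 2 - 9 = -7)
(0 + 7)*n(-5) = (0 + 7)*(-7) = 7*(-7) = -49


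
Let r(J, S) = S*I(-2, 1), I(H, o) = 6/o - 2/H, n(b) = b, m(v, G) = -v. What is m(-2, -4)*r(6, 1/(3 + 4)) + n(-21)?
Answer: -19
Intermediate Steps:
I(H, o) = -2/H + 6/o
r(J, S) = 7*S (r(J, S) = S*(-2/(-2) + 6/1) = S*(-2*(-½) + 6*1) = S*(1 + 6) = S*7 = 7*S)
m(-2, -4)*r(6, 1/(3 + 4)) + n(-21) = (-1*(-2))*(7/(3 + 4)) - 21 = 2*(7/7) - 21 = 2*(7*(⅐)) - 21 = 2*1 - 21 = 2 - 21 = -19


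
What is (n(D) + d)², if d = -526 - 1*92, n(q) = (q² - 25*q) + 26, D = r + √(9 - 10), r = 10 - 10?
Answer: 351024 + 29650*I ≈ 3.5102e+5 + 29650.0*I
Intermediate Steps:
r = 0
D = I (D = 0 + √(9 - 10) = 0 + √(-1) = 0 + I = I ≈ 1.0*I)
n(q) = 26 + q² - 25*q
d = -618 (d = -526 - 92 = -618)
(n(D) + d)² = ((26 + I² - 25*I) - 618)² = ((26 - 1 - 25*I) - 618)² = ((25 - 25*I) - 618)² = (-593 - 25*I)²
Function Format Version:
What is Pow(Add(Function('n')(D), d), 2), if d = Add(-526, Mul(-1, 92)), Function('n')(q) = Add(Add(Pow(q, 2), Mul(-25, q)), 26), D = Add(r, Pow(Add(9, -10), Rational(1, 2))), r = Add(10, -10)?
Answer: Add(351024, Mul(29650, I)) ≈ Add(3.5102e+5, Mul(29650., I))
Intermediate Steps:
r = 0
D = I (D = Add(0, Pow(Add(9, -10), Rational(1, 2))) = Add(0, Pow(-1, Rational(1, 2))) = Add(0, I) = I ≈ Mul(1.0000, I))
Function('n')(q) = Add(26, Pow(q, 2), Mul(-25, q))
d = -618 (d = Add(-526, -92) = -618)
Pow(Add(Function('n')(D), d), 2) = Pow(Add(Add(26, Pow(I, 2), Mul(-25, I)), -618), 2) = Pow(Add(Add(26, -1, Mul(-25, I)), -618), 2) = Pow(Add(Add(25, Mul(-25, I)), -618), 2) = Pow(Add(-593, Mul(-25, I)), 2)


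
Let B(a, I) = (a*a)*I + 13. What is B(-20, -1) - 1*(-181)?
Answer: -206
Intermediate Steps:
B(a, I) = 13 + I*a² (B(a, I) = a²*I + 13 = I*a² + 13 = 13 + I*a²)
B(-20, -1) - 1*(-181) = (13 - 1*(-20)²) - 1*(-181) = (13 - 1*400) + 181 = (13 - 400) + 181 = -387 + 181 = -206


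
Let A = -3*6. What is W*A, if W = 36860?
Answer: -663480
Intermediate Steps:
A = -18
W*A = 36860*(-18) = -663480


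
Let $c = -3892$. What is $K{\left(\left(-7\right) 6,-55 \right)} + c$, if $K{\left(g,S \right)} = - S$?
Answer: $-3837$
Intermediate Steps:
$K{\left(\left(-7\right) 6,-55 \right)} + c = \left(-1\right) \left(-55\right) - 3892 = 55 - 3892 = -3837$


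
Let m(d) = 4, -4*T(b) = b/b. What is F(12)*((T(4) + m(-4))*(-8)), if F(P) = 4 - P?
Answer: 240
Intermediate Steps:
T(b) = -¼ (T(b) = -b/(4*b) = -¼*1 = -¼)
F(12)*((T(4) + m(-4))*(-8)) = (4 - 1*12)*((-¼ + 4)*(-8)) = (4 - 12)*((15/4)*(-8)) = -8*(-30) = 240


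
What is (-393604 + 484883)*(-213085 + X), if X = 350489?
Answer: 12542099716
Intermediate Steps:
(-393604 + 484883)*(-213085 + X) = (-393604 + 484883)*(-213085 + 350489) = 91279*137404 = 12542099716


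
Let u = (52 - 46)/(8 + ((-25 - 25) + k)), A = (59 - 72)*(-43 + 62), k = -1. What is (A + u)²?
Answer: 112933129/1849 ≈ 61078.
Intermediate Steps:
A = -247 (A = -13*19 = -247)
u = -6/43 (u = (52 - 46)/(8 + ((-25 - 25) - 1)) = 6/(8 + (-50 - 1)) = 6/(8 - 51) = 6/(-43) = 6*(-1/43) = -6/43 ≈ -0.13953)
(A + u)² = (-247 - 6/43)² = (-10627/43)² = 112933129/1849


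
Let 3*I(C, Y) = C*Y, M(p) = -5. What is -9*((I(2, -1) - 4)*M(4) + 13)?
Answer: -327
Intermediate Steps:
I(C, Y) = C*Y/3 (I(C, Y) = (C*Y)/3 = C*Y/3)
-9*((I(2, -1) - 4)*M(4) + 13) = -9*(((⅓)*2*(-1) - 4)*(-5) + 13) = -9*((-⅔ - 4)*(-5) + 13) = -9*(-14/3*(-5) + 13) = -9*(70/3 + 13) = -9*109/3 = -327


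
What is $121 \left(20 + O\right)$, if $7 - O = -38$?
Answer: $7865$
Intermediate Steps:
$O = 45$ ($O = 7 - -38 = 7 + 38 = 45$)
$121 \left(20 + O\right) = 121 \left(20 + 45\right) = 121 \cdot 65 = 7865$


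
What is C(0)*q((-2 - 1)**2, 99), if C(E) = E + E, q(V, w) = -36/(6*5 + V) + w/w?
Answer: 0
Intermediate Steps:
q(V, w) = 1 - 36/(30 + V) (q(V, w) = -36/(30 + V) + 1 = 1 - 36/(30 + V))
C(E) = 2*E
C(0)*q((-2 - 1)**2, 99) = (2*0)*((-6 + (-2 - 1)**2)/(30 + (-2 - 1)**2)) = 0*((-6 + (-3)**2)/(30 + (-3)**2)) = 0*((-6 + 9)/(30 + 9)) = 0*(3/39) = 0*((1/39)*3) = 0*(1/13) = 0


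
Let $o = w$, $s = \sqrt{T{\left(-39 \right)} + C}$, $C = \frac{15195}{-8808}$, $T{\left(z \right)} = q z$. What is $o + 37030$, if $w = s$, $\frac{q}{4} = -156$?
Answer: $37030 + \frac{\sqrt{52440946354}}{1468} \approx 37186.0$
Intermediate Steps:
$q = -624$ ($q = 4 \left(-156\right) = -624$)
$T{\left(z \right)} = - 624 z$
$C = - \frac{5065}{2936}$ ($C = 15195 \left(- \frac{1}{8808}\right) = - \frac{5065}{2936} \approx -1.7251$)
$s = \frac{\sqrt{52440946354}}{1468}$ ($s = \sqrt{\left(-624\right) \left(-39\right) - \frac{5065}{2936}} = \sqrt{24336 - \frac{5065}{2936}} = \sqrt{\frac{71445431}{2936}} = \frac{\sqrt{52440946354}}{1468} \approx 155.99$)
$w = \frac{\sqrt{52440946354}}{1468} \approx 155.99$
$o = \frac{\sqrt{52440946354}}{1468} \approx 155.99$
$o + 37030 = \frac{\sqrt{52440946354}}{1468} + 37030 = 37030 + \frac{\sqrt{52440946354}}{1468}$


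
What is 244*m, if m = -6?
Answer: -1464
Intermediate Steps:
244*m = 244*(-6) = -1464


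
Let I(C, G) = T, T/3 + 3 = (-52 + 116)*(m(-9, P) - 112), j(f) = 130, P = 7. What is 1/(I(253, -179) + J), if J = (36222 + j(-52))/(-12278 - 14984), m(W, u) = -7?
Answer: -13631/311581943 ≈ -4.3748e-5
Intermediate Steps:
J = -18176/13631 (J = (36222 + 130)/(-12278 - 14984) = 36352/(-27262) = 36352*(-1/27262) = -18176/13631 ≈ -1.3334)
T = -22857 (T = -9 + 3*((-52 + 116)*(-7 - 112)) = -9 + 3*(64*(-119)) = -9 + 3*(-7616) = -9 - 22848 = -22857)
I(C, G) = -22857
1/(I(253, -179) + J) = 1/(-22857 - 18176/13631) = 1/(-311581943/13631) = -13631/311581943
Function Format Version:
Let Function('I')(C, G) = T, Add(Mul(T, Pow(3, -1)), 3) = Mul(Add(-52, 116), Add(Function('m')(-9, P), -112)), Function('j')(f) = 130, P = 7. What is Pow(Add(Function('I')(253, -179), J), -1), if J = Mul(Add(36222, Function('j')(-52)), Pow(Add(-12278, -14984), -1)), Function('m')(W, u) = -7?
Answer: Rational(-13631, 311581943) ≈ -4.3748e-5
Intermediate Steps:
J = Rational(-18176, 13631) (J = Mul(Add(36222, 130), Pow(Add(-12278, -14984), -1)) = Mul(36352, Pow(-27262, -1)) = Mul(36352, Rational(-1, 27262)) = Rational(-18176, 13631) ≈ -1.3334)
T = -22857 (T = Add(-9, Mul(3, Mul(Add(-52, 116), Add(-7, -112)))) = Add(-9, Mul(3, Mul(64, -119))) = Add(-9, Mul(3, -7616)) = Add(-9, -22848) = -22857)
Function('I')(C, G) = -22857
Pow(Add(Function('I')(253, -179), J), -1) = Pow(Add(-22857, Rational(-18176, 13631)), -1) = Pow(Rational(-311581943, 13631), -1) = Rational(-13631, 311581943)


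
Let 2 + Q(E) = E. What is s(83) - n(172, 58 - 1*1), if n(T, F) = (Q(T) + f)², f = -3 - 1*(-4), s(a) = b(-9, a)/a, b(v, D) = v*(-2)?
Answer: -2426985/83 ≈ -29241.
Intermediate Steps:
b(v, D) = -2*v
s(a) = 18/a (s(a) = (-2*(-9))/a = 18/a)
Q(E) = -2 + E
f = 1 (f = -3 + 4 = 1)
n(T, F) = (-1 + T)² (n(T, F) = ((-2 + T) + 1)² = (-1 + T)²)
s(83) - n(172, 58 - 1*1) = 18/83 - (-1 + 172)² = 18*(1/83) - 1*171² = 18/83 - 1*29241 = 18/83 - 29241 = -2426985/83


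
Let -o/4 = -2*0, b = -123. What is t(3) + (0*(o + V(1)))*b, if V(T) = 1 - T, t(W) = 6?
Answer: 6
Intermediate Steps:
o = 0 (o = -(-8)*0 = -4*0 = 0)
t(3) + (0*(o + V(1)))*b = 6 + (0*(0 + (1 - 1*1)))*(-123) = 6 + (0*(0 + (1 - 1)))*(-123) = 6 + (0*(0 + 0))*(-123) = 6 + (0*0)*(-123) = 6 + 0*(-123) = 6 + 0 = 6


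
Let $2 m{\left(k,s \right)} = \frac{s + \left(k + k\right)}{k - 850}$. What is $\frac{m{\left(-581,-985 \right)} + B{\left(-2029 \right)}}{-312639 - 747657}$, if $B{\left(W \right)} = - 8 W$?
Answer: $- \frac{46458131}{3034567152} \approx -0.01531$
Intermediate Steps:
$m{\left(k,s \right)} = \frac{s + 2 k}{2 \left(-850 + k\right)}$ ($m{\left(k,s \right)} = \frac{\left(s + \left(k + k\right)\right) \frac{1}{k - 850}}{2} = \frac{\left(s + 2 k\right) \frac{1}{-850 + k}}{2} = \frac{\frac{1}{-850 + k} \left(s + 2 k\right)}{2} = \frac{s + 2 k}{2 \left(-850 + k\right)}$)
$\frac{m{\left(-581,-985 \right)} + B{\left(-2029 \right)}}{-312639 - 747657} = \frac{\frac{-581 + \frac{1}{2} \left(-985\right)}{-850 - 581} - -16232}{-312639 - 747657} = \frac{\frac{-581 - \frac{985}{2}}{-1431} + 16232}{-1060296} = \left(\left(- \frac{1}{1431}\right) \left(- \frac{2147}{2}\right) + 16232\right) \left(- \frac{1}{1060296}\right) = \left(\frac{2147}{2862} + 16232\right) \left(- \frac{1}{1060296}\right) = \frac{46458131}{2862} \left(- \frac{1}{1060296}\right) = - \frac{46458131}{3034567152}$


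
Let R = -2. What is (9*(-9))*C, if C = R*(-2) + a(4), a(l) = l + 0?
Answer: -648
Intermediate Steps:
a(l) = l
C = 8 (C = -2*(-2) + 4 = 4 + 4 = 8)
(9*(-9))*C = (9*(-9))*8 = -81*8 = -648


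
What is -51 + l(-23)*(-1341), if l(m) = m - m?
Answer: -51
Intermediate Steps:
l(m) = 0
-51 + l(-23)*(-1341) = -51 + 0*(-1341) = -51 + 0 = -51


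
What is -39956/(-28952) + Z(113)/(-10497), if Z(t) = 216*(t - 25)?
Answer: -1558351/3617966 ≈ -0.43073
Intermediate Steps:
Z(t) = -5400 + 216*t (Z(t) = 216*(-25 + t) = -5400 + 216*t)
-39956/(-28952) + Z(113)/(-10497) = -39956/(-28952) + (-5400 + 216*113)/(-10497) = -39956*(-1/28952) + (-5400 + 24408)*(-1/10497) = 1427/1034 + 19008*(-1/10497) = 1427/1034 - 6336/3499 = -1558351/3617966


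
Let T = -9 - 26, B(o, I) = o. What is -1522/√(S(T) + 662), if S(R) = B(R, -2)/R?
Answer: -1522*√663/663 ≈ -59.110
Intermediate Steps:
T = -35
S(R) = 1 (S(R) = R/R = 1)
-1522/√(S(T) + 662) = -1522/√(1 + 662) = -1522*√663/663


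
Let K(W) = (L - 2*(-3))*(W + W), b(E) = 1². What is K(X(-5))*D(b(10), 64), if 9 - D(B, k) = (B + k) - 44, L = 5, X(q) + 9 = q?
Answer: 3696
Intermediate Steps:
X(q) = -9 + q
b(E) = 1
D(B, k) = 53 - B - k (D(B, k) = 9 - ((B + k) - 44) = 9 - (-44 + B + k) = 9 + (44 - B - k) = 53 - B - k)
K(W) = 22*W (K(W) = (5 - 2*(-3))*(W + W) = (5 + 6)*(2*W) = 11*(2*W) = 22*W)
K(X(-5))*D(b(10), 64) = (22*(-9 - 5))*(53 - 1*1 - 1*64) = (22*(-14))*(53 - 1 - 64) = -308*(-12) = 3696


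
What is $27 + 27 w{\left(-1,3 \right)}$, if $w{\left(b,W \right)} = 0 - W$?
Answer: $-54$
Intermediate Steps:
$w{\left(b,W \right)} = - W$
$27 + 27 w{\left(-1,3 \right)} = 27 + 27 \left(\left(-1\right) 3\right) = 27 + 27 \left(-3\right) = 27 - 81 = -54$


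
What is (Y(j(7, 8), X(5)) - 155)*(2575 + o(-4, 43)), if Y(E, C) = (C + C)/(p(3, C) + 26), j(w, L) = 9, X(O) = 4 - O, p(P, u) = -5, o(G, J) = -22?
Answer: -2771707/7 ≈ -3.9596e+5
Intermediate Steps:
Y(E, C) = 2*C/21 (Y(E, C) = (C + C)/(-5 + 26) = (2*C)/21 = (2*C)*(1/21) = 2*C/21)
(Y(j(7, 8), X(5)) - 155)*(2575 + o(-4, 43)) = (2*(4 - 1*5)/21 - 155)*(2575 - 22) = (2*(4 - 5)/21 - 155)*2553 = ((2/21)*(-1) - 155)*2553 = (-2/21 - 155)*2553 = -3257/21*2553 = -2771707/7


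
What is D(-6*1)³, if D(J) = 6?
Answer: 216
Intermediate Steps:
D(-6*1)³ = 6³ = 216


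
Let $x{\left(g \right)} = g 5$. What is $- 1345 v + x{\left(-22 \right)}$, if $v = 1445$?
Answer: $-1943635$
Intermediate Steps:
$x{\left(g \right)} = 5 g$
$- 1345 v + x{\left(-22 \right)} = \left(-1345\right) 1445 + 5 \left(-22\right) = -1943525 - 110 = -1943635$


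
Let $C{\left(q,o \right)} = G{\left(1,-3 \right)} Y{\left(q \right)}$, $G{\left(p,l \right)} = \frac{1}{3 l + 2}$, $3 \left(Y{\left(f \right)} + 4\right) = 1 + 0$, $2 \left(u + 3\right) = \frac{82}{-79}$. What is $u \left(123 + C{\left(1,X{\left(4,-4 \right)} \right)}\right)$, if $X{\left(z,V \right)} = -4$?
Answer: $- \frac{721132}{1659} \approx -434.68$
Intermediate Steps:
$u = - \frac{278}{79}$ ($u = -3 + \frac{82 \frac{1}{-79}}{2} = -3 + \frac{82 \left(- \frac{1}{79}\right)}{2} = -3 + \frac{1}{2} \left(- \frac{82}{79}\right) = -3 - \frac{41}{79} = - \frac{278}{79} \approx -3.519$)
$Y{\left(f \right)} = - \frac{11}{3}$ ($Y{\left(f \right)} = -4 + \frac{1 + 0}{3} = -4 + \frac{1}{3} \cdot 1 = -4 + \frac{1}{3} = - \frac{11}{3}$)
$G{\left(p,l \right)} = \frac{1}{2 + 3 l}$
$C{\left(q,o \right)} = \frac{11}{21}$ ($C{\left(q,o \right)} = \frac{1}{2 + 3 \left(-3\right)} \left(- \frac{11}{3}\right) = \frac{1}{2 - 9} \left(- \frac{11}{3}\right) = \frac{1}{-7} \left(- \frac{11}{3}\right) = \left(- \frac{1}{7}\right) \left(- \frac{11}{3}\right) = \frac{11}{21}$)
$u \left(123 + C{\left(1,X{\left(4,-4 \right)} \right)}\right) = - \frac{278 \left(123 + \frac{11}{21}\right)}{79} = \left(- \frac{278}{79}\right) \frac{2594}{21} = - \frac{721132}{1659}$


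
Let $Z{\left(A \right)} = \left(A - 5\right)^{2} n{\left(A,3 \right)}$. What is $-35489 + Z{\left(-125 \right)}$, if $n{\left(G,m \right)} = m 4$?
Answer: $167311$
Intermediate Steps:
$n{\left(G,m \right)} = 4 m$
$Z{\left(A \right)} = 12 \left(-5 + A\right)^{2}$ ($Z{\left(A \right)} = \left(A - 5\right)^{2} \cdot 4 \cdot 3 = \left(A - 5\right)^{2} \cdot 12 = \left(-5 + A\right)^{2} \cdot 12 = 12 \left(-5 + A\right)^{2}$)
$-35489 + Z{\left(-125 \right)} = -35489 + 12 \left(-5 - 125\right)^{2} = -35489 + 12 \left(-130\right)^{2} = -35489 + 12 \cdot 16900 = -35489 + 202800 = 167311$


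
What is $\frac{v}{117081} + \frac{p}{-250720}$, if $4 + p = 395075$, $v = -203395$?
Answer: $- \frac{97250502151}{29354548320} \approx -3.313$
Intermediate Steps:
$p = 395071$ ($p = -4 + 395075 = 395071$)
$\frac{v}{117081} + \frac{p}{-250720} = - \frac{203395}{117081} + \frac{395071}{-250720} = \left(-203395\right) \frac{1}{117081} + 395071 \left(- \frac{1}{250720}\right) = - \frac{203395}{117081} - \frac{395071}{250720} = - \frac{97250502151}{29354548320}$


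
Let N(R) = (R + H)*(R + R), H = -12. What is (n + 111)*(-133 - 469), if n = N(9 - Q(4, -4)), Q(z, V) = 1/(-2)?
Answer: -38227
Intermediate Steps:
Q(z, V) = -1/2
N(R) = 2*R*(-12 + R) (N(R) = (R - 12)*(R + R) = (-12 + R)*(2*R) = 2*R*(-12 + R))
n = -95/2 (n = 2*(9 - 1*(-1/2))*(-12 + (9 - 1*(-1/2))) = 2*(9 + 1/2)*(-12 + (9 + 1/2)) = 2*(19/2)*(-12 + 19/2) = 2*(19/2)*(-5/2) = -95/2 ≈ -47.500)
(n + 111)*(-133 - 469) = (-95/2 + 111)*(-133 - 469) = (127/2)*(-602) = -38227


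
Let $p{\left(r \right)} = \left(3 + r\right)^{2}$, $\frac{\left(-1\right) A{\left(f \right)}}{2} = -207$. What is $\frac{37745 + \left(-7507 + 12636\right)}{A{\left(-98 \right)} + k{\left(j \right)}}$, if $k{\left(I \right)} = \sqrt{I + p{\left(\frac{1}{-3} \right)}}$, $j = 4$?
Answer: $\frac{64311}{626} \approx 102.73$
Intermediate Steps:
$A{\left(f \right)} = 414$ ($A{\left(f \right)} = \left(-2\right) \left(-207\right) = 414$)
$k{\left(I \right)} = \sqrt{\frac{64}{9} + I}$ ($k{\left(I \right)} = \sqrt{I + \left(3 + \frac{1}{-3}\right)^{2}} = \sqrt{I + \left(3 - \frac{1}{3}\right)^{2}} = \sqrt{I + \left(\frac{8}{3}\right)^{2}} = \sqrt{I + \frac{64}{9}} = \sqrt{\frac{64}{9} + I}$)
$\frac{37745 + \left(-7507 + 12636\right)}{A{\left(-98 \right)} + k{\left(j \right)}} = \frac{37745 + \left(-7507 + 12636\right)}{414 + \frac{\sqrt{64 + 9 \cdot 4}}{3}} = \frac{37745 + 5129}{414 + \frac{\sqrt{64 + 36}}{3}} = \frac{42874}{414 + \frac{\sqrt{100}}{3}} = \frac{42874}{414 + \frac{1}{3} \cdot 10} = \frac{42874}{414 + \frac{10}{3}} = \frac{42874}{\frac{1252}{3}} = 42874 \cdot \frac{3}{1252} = \frac{64311}{626}$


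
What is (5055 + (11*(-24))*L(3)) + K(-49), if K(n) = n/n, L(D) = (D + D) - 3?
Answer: 4264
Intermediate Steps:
L(D) = -3 + 2*D (L(D) = 2*D - 3 = -3 + 2*D)
K(n) = 1
(5055 + (11*(-24))*L(3)) + K(-49) = (5055 + (11*(-24))*(-3 + 2*3)) + 1 = (5055 - 264*(-3 + 6)) + 1 = (5055 - 264*3) + 1 = (5055 - 792) + 1 = 4263 + 1 = 4264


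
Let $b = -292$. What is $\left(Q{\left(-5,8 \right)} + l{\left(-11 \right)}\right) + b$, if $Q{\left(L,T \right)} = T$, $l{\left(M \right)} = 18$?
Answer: $-266$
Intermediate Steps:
$\left(Q{\left(-5,8 \right)} + l{\left(-11 \right)}\right) + b = \left(8 + 18\right) - 292 = 26 - 292 = -266$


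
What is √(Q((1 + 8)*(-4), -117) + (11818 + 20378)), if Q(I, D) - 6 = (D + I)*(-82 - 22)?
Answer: 27*√66 ≈ 219.35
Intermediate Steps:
Q(I, D) = 6 - 104*D - 104*I (Q(I, D) = 6 + (D + I)*(-82 - 22) = 6 + (D + I)*(-104) = 6 + (-104*D - 104*I) = 6 - 104*D - 104*I)
√(Q((1 + 8)*(-4), -117) + (11818 + 20378)) = √((6 - 104*(-117) - 104*(1 + 8)*(-4)) + (11818 + 20378)) = √((6 + 12168 - 936*(-4)) + 32196) = √((6 + 12168 - 104*(-36)) + 32196) = √((6 + 12168 + 3744) + 32196) = √(15918 + 32196) = √48114 = 27*√66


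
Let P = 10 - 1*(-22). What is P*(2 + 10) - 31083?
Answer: -30699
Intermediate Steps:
P = 32 (P = 10 + 22 = 32)
P*(2 + 10) - 31083 = 32*(2 + 10) - 31083 = 32*12 - 31083 = 384 - 31083 = -30699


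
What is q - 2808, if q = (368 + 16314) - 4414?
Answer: 9460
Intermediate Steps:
q = 12268 (q = 16682 - 4414 = 12268)
q - 2808 = 12268 - 2808 = 9460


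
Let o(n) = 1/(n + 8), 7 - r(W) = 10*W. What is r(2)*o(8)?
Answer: -13/16 ≈ -0.81250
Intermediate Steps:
r(W) = 7 - 10*W
o(n) = 1/(8 + n)
r(2)*o(8) = (7 - 10*2)/(8 + 8) = (7 - 20)/16 = -13*1/16 = -13/16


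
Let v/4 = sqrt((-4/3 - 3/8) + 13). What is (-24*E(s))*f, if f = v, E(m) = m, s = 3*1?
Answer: -24*sqrt(1626) ≈ -967.77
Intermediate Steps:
s = 3
v = sqrt(1626)/3 (v = 4*sqrt((-4/3 - 3/8) + 13) = 4*sqrt(-41/24 + 13) = 4*sqrt(271/24) = 4*(sqrt(1626)/12) = sqrt(1626)/3 ≈ 13.441)
f = sqrt(1626)/3 ≈ 13.441
(-24*E(s))*f = (-24*3)*(sqrt(1626)/3) = -24*sqrt(1626)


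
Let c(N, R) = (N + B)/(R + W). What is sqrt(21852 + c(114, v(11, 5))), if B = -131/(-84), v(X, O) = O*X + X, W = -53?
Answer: sqrt(6517080843)/546 ≈ 147.85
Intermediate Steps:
v(X, O) = X + O*X
B = 131/84 (B = -131*(-1/84) = 131/84 ≈ 1.5595)
c(N, R) = (131/84 + N)/(-53 + R) (c(N, R) = (N + 131/84)/(R - 53) = (131/84 + N)/(-53 + R))
sqrt(21852 + c(114, v(11, 5))) = sqrt(21852 + (131/84 + 114)/(-53 + 11*(1 + 5))) = sqrt(21852 + (9707/84)/(-53 + 11*6)) = sqrt(21852 + (9707/84)/(-53 + 66)) = sqrt(21852 + (9707/84)/13) = sqrt(21852 + (1/13)*(9707/84)) = sqrt(21852 + 9707/1092) = sqrt(23872091/1092) = sqrt(6517080843)/546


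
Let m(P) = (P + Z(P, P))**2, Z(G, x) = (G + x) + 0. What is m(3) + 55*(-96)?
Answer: -5199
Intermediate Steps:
Z(G, x) = G + x
m(P) = 9*P**2 (m(P) = (P + (P + P))**2 = (P + 2*P)**2 = (3*P)**2 = 9*P**2)
m(3) + 55*(-96) = 9*3**2 + 55*(-96) = 9*9 - 5280 = 81 - 5280 = -5199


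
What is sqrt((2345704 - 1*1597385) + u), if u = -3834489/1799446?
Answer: sqrt(2423054442301581110)/1799446 ≈ 865.05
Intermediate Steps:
u = -3834489/1799446 (u = -3834489*1/1799446 = -3834489/1799446 ≈ -2.1309)
sqrt((2345704 - 1*1597385) + u) = sqrt((2345704 - 1*1597385) - 3834489/1799446) = sqrt((2345704 - 1597385) - 3834489/1799446) = sqrt(748319 - 3834489/1799446) = sqrt(1346555796785/1799446) = sqrt(2423054442301581110)/1799446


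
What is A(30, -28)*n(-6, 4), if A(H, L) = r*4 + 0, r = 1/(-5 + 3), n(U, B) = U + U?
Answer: 24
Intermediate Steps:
n(U, B) = 2*U
r = -½ (r = 1/(-2) = -½ ≈ -0.50000)
A(H, L) = -2 (A(H, L) = -½*4 + 0 = -2 + 0 = -2)
A(30, -28)*n(-6, 4) = -4*(-6) = -2*(-12) = 24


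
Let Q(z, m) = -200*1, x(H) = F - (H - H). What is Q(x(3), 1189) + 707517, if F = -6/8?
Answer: 707317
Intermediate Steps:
F = -3/4 (F = -6*1/8 = -3/4 ≈ -0.75000)
x(H) = -3/4 (x(H) = -3/4 - (H - H) = -3/4 - 1*0 = -3/4 + 0 = -3/4)
Q(z, m) = -200
Q(x(3), 1189) + 707517 = -200 + 707517 = 707317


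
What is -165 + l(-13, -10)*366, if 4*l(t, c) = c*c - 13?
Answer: 15591/2 ≈ 7795.5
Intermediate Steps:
l(t, c) = -13/4 + c²/4 (l(t, c) = (c*c - 13)/4 = (c² - 13)/4 = (-13 + c²)/4 = -13/4 + c²/4)
-165 + l(-13, -10)*366 = -165 + (-13/4 + (¼)*(-10)²)*366 = -165 + (-13/4 + (¼)*100)*366 = -165 + (-13/4 + 25)*366 = -165 + (87/4)*366 = -165 + 15921/2 = 15591/2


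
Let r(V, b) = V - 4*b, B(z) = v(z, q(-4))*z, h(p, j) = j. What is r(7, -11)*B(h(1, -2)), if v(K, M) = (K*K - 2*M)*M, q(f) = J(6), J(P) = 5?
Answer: 3060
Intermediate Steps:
q(f) = 5
v(K, M) = M*(K² - 2*M) (v(K, M) = (K² - 2*M)*M = M*(K² - 2*M))
B(z) = z*(-50 + 5*z²) (B(z) = (5*(z² - 2*5))*z = (5*(z² - 10))*z = (5*(-10 + z²))*z = (-50 + 5*z²)*z = z*(-50 + 5*z²))
r(7, -11)*B(h(1, -2)) = (7 - 4*(-11))*(5*(-2)*(-10 + (-2)²)) = (7 + 44)*(5*(-2)*(-10 + 4)) = 51*(5*(-2)*(-6)) = 51*60 = 3060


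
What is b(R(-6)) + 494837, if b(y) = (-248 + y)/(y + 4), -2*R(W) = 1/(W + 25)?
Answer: 74710962/151 ≈ 4.9477e+5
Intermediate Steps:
R(W) = -1/(2*(25 + W)) (R(W) = -1/(2*(W + 25)) = -1/(2*(25 + W)))
b(y) = (-248 + y)/(4 + y)
b(R(-6)) + 494837 = (-248 - 1/(50 + 2*(-6)))/(4 - 1/(50 + 2*(-6))) + 494837 = (-248 - 1/(50 - 12))/(4 - 1/(50 - 12)) + 494837 = (-248 - 1/38)/(4 - 1/38) + 494837 = -9425/38/(151/38) + 494837 = (38/151)*(-9425/38) + 494837 = -9425/151 + 494837 = 74710962/151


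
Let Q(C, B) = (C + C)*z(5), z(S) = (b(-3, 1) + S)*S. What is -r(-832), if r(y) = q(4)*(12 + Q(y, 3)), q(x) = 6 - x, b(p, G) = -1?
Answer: 66536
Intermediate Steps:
z(S) = S*(-1 + S) (z(S) = (-1 + S)*S = S*(-1 + S))
Q(C, B) = 40*C (Q(C, B) = (C + C)*(5*(-1 + 5)) = (2*C)*(5*4) = (2*C)*20 = 40*C)
r(y) = 24 + 80*y (r(y) = (6 - 1*4)*(12 + 40*y) = (6 - 4)*(12 + 40*y) = 2*(12 + 40*y) = 24 + 80*y)
-r(-832) = -(24 + 80*(-832)) = -(24 - 66560) = -1*(-66536) = 66536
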